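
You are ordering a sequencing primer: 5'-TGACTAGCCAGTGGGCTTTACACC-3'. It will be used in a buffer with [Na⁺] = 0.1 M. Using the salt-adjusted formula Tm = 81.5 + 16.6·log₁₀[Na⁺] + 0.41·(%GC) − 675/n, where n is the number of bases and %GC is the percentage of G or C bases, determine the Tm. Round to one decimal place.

Length n = 24. Counting bases: C=7, G=6, T=6, A=5
G+C = 13, so %GC = 13/24 × 100 = 54.167%
Salt term: 16.6 × (-1) = -16.6
GC term: 0.41 × 54.167 = 22.208; length term: −675/24 = −28.125
Tm = 81.5 + (-16.6) + 22.208 − 28.125 = 58.983 → 59.0°C

59.0°C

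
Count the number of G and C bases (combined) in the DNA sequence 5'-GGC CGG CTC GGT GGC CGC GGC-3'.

19

Scanning the sequence gives A=0, C=8, G=11, T=2.
Total G or C: 11 + 8 = 19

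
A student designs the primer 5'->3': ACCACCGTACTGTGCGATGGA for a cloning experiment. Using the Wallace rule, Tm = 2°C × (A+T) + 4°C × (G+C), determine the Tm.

66°C

A=5, C=6, G=6, T=4
So N_AT = 9 and N_GC = 12.
Tm = 4·12 + 2·9 = 48 + 18 = 66°C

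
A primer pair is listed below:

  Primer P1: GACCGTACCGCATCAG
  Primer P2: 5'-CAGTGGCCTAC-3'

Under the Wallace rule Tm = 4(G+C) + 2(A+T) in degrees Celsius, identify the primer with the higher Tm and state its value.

Primer P1, 52°C

Primer P1: A+T=6, G+C=10 → Tm = 2(6)+4(10) = 52°C
Primer P2: A+T=4, G+C=7 → Tm = 2(4)+4(7) = 36°C
52°C vs 36°C → primer P1 is higher.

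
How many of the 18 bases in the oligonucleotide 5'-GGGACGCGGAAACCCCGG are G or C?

A=4, C=6, G=8, T=0
Total G or C: 8 + 6 = 14

14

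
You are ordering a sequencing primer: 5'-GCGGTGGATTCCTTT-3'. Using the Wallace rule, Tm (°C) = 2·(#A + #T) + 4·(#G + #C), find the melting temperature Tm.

G=5, T=6, A=1, C=3
A+T = 7, G+C = 8
Tm = 4·8 + 2·7 = 32 + 14 = 46°C

46°C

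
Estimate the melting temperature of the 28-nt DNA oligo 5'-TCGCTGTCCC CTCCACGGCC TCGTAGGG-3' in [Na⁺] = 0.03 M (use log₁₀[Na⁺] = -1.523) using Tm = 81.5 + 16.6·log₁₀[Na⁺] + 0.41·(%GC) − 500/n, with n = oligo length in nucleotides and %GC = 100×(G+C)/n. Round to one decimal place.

67.6°C

Length n = 28. Counting bases: C=12, A=2, G=8, T=6
G+C = 20, so %GC = 20/28 × 100 = 71.429%
Salt term: 16.6 × (-1.523) = -25.282
GC term: 0.41 × 71.429 = 29.286; length term: −500/28 = −17.857
Tm = 81.5 + (-25.282) + 29.286 − 17.857 = 67.647 → 67.6°C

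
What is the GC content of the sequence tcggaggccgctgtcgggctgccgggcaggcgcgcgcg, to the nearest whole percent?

84%

Base counts: A=2, T=4, G=19, C=13
G+C = 19 + 13 = 32 out of 38 bases
%GC = 32/38 × 100 = 84.21% ≈ 84%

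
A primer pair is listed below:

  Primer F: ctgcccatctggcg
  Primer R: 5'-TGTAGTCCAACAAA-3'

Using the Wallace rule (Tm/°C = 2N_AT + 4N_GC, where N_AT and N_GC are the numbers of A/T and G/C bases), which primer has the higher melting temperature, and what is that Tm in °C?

Primer F, 48°C

Primer F: A+T=4, G+C=10 → Tm = 2(4)+4(10) = 48°C
Primer R: A+T=9, G+C=5 → Tm = 2(9)+4(5) = 38°C
48°C vs 38°C → primer F is higher.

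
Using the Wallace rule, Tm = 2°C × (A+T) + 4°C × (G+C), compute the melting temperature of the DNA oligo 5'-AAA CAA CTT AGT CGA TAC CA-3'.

54°C

Base counts: G=2, T=4, C=5, A=9
AT pairs contribute 13, GC pairs contribute 7.
Tm = 2(13) + 4(7) = 26 + 28 = 54°C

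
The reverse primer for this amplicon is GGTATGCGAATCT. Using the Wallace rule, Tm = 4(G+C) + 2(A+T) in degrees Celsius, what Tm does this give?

38°C

Scanning the sequence gives A=3, G=4, T=4, C=2.
So N_AT = 7 and N_GC = 6.
Tm = 4·6 + 2·7 = 24 + 14 = 38°C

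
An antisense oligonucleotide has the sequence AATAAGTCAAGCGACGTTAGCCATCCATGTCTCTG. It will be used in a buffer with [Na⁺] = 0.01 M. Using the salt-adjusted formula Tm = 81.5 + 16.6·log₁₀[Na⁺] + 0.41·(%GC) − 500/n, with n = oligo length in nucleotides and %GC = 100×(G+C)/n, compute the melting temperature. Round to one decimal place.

52.8°C

Length n = 35. C=9, G=7, A=10, T=9
G+C = 16, so %GC = 16/35 × 100 = 45.714%
Salt term: 16.6 × (-2) = -33.2
GC term: 0.41 × 45.714 = 18.743; length term: −500/35 = −14.286
Tm = 81.5 + (-33.2) + 18.743 − 14.286 = 52.757 → 52.8°C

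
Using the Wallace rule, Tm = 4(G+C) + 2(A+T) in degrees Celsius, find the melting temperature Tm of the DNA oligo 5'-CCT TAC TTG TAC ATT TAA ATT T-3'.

C=4, A=6, T=11, G=1
So N_AT = 17 and N_GC = 5.
Tm = 4·5 + 2·17 = 20 + 34 = 54°C

54°C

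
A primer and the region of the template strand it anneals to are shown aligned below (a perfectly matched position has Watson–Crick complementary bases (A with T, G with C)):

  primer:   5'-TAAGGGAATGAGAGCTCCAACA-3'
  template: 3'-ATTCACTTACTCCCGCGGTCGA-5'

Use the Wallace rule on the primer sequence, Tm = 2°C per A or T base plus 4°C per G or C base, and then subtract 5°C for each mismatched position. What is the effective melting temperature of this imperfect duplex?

Primer base counts: A=9, T=3, G=6, C=4 → A+T=12, G+C=10
Perfect-match Tm = 2(12) + 4(10) = 24 + 40 = 64°C
Mismatches (positions where the bases are not complementary): 5 (at positions 5, 13, 16, 20, 22)
Effective Tm = 64 − 5×5 = 64 − 25 = 39°C

39°C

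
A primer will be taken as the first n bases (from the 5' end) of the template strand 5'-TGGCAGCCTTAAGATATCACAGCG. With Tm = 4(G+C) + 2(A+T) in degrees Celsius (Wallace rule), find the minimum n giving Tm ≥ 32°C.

n = 10

First 9 bases: TGGCAGCCT → Tm = 30°C (< 32°C)
First 10 bases: TGGCAGCCTT → Tm = 32°C (≥ 32°C)
Each additional base adds 2°C (A/T) or 4°C (G/C), so Tm is non-decreasing in n; n = 10 is the first length to reach 32°C.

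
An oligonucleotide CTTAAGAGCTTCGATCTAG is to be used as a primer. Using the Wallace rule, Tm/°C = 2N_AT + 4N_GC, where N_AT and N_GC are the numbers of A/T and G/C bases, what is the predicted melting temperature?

54°C

Scanning the sequence gives G=4, A=5, T=6, C=4.
AT pairs contribute 11, GC pairs contribute 8.
Tm = 4·8 + 2·11 = 32 + 22 = 54°C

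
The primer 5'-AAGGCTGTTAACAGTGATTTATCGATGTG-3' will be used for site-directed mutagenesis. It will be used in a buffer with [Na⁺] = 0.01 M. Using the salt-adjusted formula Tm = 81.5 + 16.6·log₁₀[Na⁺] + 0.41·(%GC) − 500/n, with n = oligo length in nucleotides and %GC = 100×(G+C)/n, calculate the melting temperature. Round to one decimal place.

46.6°C

Length n = 29. Base counts: A=8, T=10, G=8, C=3
G+C = 11, so %GC = 11/29 × 100 = 37.931%
Salt term: 16.6 × (-2) = -33.2
GC term: 0.41 × 37.931 = 15.552; length term: −500/29 = −17.241
Tm = 81.5 + (-33.2) + 15.552 − 17.241 = 46.611 → 46.6°C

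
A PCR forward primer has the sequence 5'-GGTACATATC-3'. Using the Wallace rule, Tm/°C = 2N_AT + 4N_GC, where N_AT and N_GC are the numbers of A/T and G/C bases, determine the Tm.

28°C

Counting bases: T=3, A=3, G=2, C=2
AT pairs contribute 6, GC pairs contribute 4.
Tm = 2×6 + 4×4 = 28°C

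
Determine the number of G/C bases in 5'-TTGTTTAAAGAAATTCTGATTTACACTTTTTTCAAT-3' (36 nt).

Counting bases: G=3, A=11, T=18, C=4
Total G or C: 3 + 4 = 7

7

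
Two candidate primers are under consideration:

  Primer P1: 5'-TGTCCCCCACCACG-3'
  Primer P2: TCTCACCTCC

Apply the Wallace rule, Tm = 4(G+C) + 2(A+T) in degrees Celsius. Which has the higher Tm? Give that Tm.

Primer P1, 48°C

Primer P1: A+T=4, G+C=10 → Tm = 2(4)+4(10) = 48°C
Primer P2: A+T=4, G+C=6 → Tm = 2(4)+4(6) = 32°C
48°C vs 32°C → primer P1 is higher.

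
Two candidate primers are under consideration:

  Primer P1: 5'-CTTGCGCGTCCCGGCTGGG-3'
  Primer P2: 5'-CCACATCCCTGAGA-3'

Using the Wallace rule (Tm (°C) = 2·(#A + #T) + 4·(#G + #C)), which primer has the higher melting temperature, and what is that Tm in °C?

Primer P1: A+T=4, G+C=15 → Tm = 2(4)+4(15) = 68°C
Primer P2: A+T=6, G+C=8 → Tm = 2(6)+4(8) = 44°C
68°C vs 44°C → primer P1 is higher.

Primer P1, 68°C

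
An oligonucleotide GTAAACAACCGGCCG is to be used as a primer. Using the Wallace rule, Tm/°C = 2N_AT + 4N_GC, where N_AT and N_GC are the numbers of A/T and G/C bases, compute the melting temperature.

Scanning the sequence gives C=5, G=4, A=5, T=1.
A+T = 6, G+C = 9
Tm = 2(6) + 4(9) = 12 + 36 = 48°C

48°C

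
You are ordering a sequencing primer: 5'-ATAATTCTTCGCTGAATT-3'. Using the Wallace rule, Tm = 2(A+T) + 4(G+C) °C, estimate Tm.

Scanning the sequence gives C=3, T=8, G=2, A=5.
So N_AT = 13 and N_GC = 5.
Tm = 2×13 + 4×5 = 46°C

46°C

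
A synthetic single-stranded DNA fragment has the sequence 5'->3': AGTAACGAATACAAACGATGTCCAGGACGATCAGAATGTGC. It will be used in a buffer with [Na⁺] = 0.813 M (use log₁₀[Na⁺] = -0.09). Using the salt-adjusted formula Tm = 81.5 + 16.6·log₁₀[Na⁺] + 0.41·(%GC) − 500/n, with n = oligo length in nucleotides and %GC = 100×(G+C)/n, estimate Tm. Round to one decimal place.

Length n = 41. Scanning the sequence gives T=7, C=8, G=10, A=16.
G+C = 18, so %GC = 18/41 × 100 = 43.902%
Salt term: 16.6 × (-0.09) = -1.494
GC term: 0.41 × 43.902 = 18; length term: −500/41 = −12.195
Tm = 81.5 + (-1.494) + 18 − 12.195 = 85.811 → 85.8°C

85.8°C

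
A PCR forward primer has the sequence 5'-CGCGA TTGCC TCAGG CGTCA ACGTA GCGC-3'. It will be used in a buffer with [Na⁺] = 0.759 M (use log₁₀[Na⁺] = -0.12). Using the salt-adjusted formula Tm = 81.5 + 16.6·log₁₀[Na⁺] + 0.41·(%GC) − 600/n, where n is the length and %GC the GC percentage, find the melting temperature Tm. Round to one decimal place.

85.7°C

Length n = 29. Counting bases: C=10, A=5, T=5, G=9
G+C = 19, so %GC = 19/29 × 100 = 65.517%
Salt term: 16.6 × (-0.12) = -1.992
GC term: 0.41 × 65.517 = 26.862; length term: −600/29 = −20.69
Tm = 81.5 + (-1.992) + 26.862 − 20.69 = 85.68 → 85.7°C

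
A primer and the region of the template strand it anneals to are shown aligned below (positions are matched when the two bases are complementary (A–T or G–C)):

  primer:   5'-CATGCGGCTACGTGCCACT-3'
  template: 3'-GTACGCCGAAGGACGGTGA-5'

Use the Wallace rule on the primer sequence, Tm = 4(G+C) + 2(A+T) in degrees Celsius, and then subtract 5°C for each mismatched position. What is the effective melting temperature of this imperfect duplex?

52°C

Primer base counts: A=3, T=4, G=5, C=7 → A+T=7, G+C=12
Perfect-match Tm = 2(7) + 4(12) = 14 + 48 = 62°C
Mismatches (positions where the bases are not complementary): 2 (at positions 10, 12)
Effective Tm = 62 − 2×5 = 62 − 10 = 52°C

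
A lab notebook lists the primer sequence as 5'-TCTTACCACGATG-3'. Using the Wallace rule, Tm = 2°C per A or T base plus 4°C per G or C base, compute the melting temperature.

Base counts: G=2, A=3, T=4, C=4
So N_AT = 7 and N_GC = 6.
Tm = 2×7 + 4×6 = 38°C

38°C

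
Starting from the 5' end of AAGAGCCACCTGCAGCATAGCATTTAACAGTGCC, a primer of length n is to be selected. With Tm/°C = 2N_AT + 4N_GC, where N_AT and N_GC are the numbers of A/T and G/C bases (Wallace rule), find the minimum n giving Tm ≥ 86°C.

n = 30

First 29 bases: AAGAGCCACCTGCAGCATAGCATTTAACA → Tm = 84°C (< 86°C)
First 30 bases: AAGAGCCACCTGCAGCATAGCATTTAACAG → Tm = 88°C (≥ 86°C)
Each additional base adds 2°C (A/T) or 4°C (G/C), so Tm is non-decreasing in n; n = 30 is the first length to reach 86°C.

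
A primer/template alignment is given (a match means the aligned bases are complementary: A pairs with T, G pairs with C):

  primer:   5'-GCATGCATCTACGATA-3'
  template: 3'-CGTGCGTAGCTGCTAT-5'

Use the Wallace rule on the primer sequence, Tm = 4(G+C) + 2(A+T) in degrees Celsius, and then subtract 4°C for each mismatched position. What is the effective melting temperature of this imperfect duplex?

38°C

Primer base counts: A=5, T=4, G=3, C=4 → A+T=9, G+C=7
Perfect-match Tm = 2(9) + 4(7) = 18 + 28 = 46°C
Mismatches (positions where the bases are not complementary): 2 (at positions 4, 10)
Effective Tm = 46 − 2×4 = 46 − 8 = 38°C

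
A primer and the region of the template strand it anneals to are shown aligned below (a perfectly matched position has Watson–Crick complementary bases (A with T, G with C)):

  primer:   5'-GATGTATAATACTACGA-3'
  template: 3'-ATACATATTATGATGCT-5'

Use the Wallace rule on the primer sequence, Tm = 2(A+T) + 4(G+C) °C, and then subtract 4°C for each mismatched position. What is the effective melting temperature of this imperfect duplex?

40°C

Primer base counts: A=7, T=5, G=3, C=2 → A+T=12, G+C=5
Perfect-match Tm = 2(12) + 4(5) = 24 + 20 = 44°C
Mismatches (positions where the bases are not complementary): 1 (at position 1)
Effective Tm = 44 − 1×4 = 44 − 4 = 40°C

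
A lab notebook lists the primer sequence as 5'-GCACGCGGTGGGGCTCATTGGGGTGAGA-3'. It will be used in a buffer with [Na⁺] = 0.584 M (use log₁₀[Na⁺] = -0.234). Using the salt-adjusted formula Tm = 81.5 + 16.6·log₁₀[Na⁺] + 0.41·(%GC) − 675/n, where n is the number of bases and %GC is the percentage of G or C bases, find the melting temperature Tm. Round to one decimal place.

Length n = 28. A=4, G=14, C=5, T=5
G+C = 19, so %GC = 19/28 × 100 = 67.857%
Salt term: 16.6 × (-0.234) = -3.884
GC term: 0.41 × 67.857 = 27.821; length term: −675/28 = −24.107
Tm = 81.5 + (-3.884) + 27.821 − 24.107 = 81.33 → 81.3°C

81.3°C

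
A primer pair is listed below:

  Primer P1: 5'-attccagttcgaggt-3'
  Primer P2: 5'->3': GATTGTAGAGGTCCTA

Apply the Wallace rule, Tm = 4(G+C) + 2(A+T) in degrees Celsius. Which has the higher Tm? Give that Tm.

Primer P2, 46°C

Primer P1: A+T=8, G+C=7 → Tm = 2(8)+4(7) = 44°C
Primer P2: A+T=9, G+C=7 → Tm = 2(9)+4(7) = 46°C
44°C vs 46°C → primer P2 is higher.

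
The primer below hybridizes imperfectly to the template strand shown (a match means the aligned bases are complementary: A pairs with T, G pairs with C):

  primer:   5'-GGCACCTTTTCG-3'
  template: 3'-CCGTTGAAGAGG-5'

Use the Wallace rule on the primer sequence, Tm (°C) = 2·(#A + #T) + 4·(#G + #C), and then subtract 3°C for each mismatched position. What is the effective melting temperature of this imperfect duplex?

Primer base counts: A=1, T=4, G=3, C=4 → A+T=5, G+C=7
Perfect-match Tm = 2(5) + 4(7) = 10 + 28 = 38°C
Mismatches (positions where the bases are not complementary): 3 (at positions 5, 9, 12)
Effective Tm = 38 − 3×3 = 38 − 9 = 29°C

29°C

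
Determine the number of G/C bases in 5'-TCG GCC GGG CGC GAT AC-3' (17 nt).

T=2, C=6, G=7, A=2
G+C = 7 + 6 = 13

13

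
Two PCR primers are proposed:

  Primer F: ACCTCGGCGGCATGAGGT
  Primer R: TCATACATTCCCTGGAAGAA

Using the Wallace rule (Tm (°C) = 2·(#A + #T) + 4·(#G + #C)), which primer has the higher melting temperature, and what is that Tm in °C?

Primer F: A+T=6, G+C=12 → Tm = 2(6)+4(12) = 60°C
Primer R: A+T=12, G+C=8 → Tm = 2(12)+4(8) = 56°C
60°C vs 56°C → primer F is higher.

Primer F, 60°C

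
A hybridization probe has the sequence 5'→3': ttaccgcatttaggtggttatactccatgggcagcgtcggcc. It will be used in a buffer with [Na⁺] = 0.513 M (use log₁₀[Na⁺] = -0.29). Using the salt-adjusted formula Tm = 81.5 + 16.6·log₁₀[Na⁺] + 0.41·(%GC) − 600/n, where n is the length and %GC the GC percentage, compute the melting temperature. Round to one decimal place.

84.9°C

Length n = 42. Base counts: A=7, C=11, T=12, G=12
G+C = 23, so %GC = 23/42 × 100 = 54.762%
Salt term: 16.6 × (-0.29) = -4.814
GC term: 0.41 × 54.762 = 22.452; length term: −600/42 = −14.286
Tm = 81.5 + (-4.814) + 22.452 − 14.286 = 84.852 → 84.9°C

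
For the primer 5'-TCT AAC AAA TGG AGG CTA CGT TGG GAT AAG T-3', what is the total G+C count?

13

Counting bases: T=8, G=9, C=4, A=10
G+C = 9 + 4 = 13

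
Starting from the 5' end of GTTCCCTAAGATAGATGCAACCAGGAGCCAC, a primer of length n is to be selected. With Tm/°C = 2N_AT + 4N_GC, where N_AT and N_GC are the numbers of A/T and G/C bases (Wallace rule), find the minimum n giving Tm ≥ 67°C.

n = 24

First 23 bases: GTTCCCTAAGATAGATGCAACCA → Tm = 66°C (< 67°C)
First 24 bases: GTTCCCTAAGATAGATGCAACCAG → Tm = 70°C (≥ 67°C)
Each additional base adds 2°C (A/T) or 4°C (G/C), so Tm is non-decreasing in n; n = 24 is the first length to reach 67°C.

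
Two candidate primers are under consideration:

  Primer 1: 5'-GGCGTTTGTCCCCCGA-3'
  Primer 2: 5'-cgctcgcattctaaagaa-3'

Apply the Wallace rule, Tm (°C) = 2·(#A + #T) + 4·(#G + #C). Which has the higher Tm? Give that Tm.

Primer 1: A+T=5, G+C=11 → Tm = 2(5)+4(11) = 54°C
Primer 2: A+T=10, G+C=8 → Tm = 2(10)+4(8) = 52°C
54°C vs 52°C → primer 1 is higher.

Primer 1, 54°C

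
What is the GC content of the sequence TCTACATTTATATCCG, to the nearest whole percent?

31%

T=7, A=4, G=1, C=4
G+C = 1 + 4 = 5 out of 16 bases
%GC = 5/16 × 100 = 31.25% ≈ 31%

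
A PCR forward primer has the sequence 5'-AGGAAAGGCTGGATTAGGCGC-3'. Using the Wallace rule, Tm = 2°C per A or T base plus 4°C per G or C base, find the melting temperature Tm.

66°C

Scanning the sequence gives A=6, C=3, T=3, G=9.
AT pairs contribute 9, GC pairs contribute 12.
Tm = 2(9) + 4(12) = 18 + 48 = 66°C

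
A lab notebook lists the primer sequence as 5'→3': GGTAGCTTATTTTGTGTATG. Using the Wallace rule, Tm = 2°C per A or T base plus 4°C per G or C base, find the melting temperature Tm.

A=3, G=6, T=10, C=1
A+T = 13, G+C = 7
Tm = 4·7 + 2·13 = 28 + 26 = 54°C

54°C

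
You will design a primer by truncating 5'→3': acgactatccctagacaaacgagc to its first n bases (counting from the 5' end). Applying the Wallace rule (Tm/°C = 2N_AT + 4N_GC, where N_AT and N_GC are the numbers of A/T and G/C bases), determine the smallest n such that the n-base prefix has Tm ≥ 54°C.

First 18 bases: ACGACTATCCCTAGACAA → Tm = 52°C (< 54°C)
First 19 bases: ACGACTATCCCTAGACAAA → Tm = 54°C (≥ 54°C)
Each additional base adds 2°C (A/T) or 4°C (G/C), so Tm is non-decreasing in n; n = 19 is the first length to reach 54°C.

n = 19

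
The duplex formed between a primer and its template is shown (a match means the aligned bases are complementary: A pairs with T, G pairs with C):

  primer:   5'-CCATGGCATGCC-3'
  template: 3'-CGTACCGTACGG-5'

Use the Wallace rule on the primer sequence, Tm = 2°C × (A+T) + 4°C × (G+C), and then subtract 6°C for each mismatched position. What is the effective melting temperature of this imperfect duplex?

34°C

Primer base counts: A=2, T=2, G=3, C=5 → A+T=4, G+C=8
Perfect-match Tm = 2(4) + 4(8) = 8 + 32 = 40°C
Mismatches (positions where the bases are not complementary): 1 (at position 1)
Effective Tm = 40 − 1×6 = 40 − 6 = 34°C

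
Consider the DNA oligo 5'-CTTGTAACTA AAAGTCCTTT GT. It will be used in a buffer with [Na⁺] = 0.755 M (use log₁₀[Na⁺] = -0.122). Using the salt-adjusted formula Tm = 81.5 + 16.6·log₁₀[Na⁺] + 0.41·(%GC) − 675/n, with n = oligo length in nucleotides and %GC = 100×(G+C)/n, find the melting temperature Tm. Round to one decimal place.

61.8°C

Length n = 22. Base counts: A=6, G=3, T=9, C=4
G+C = 7, so %GC = 7/22 × 100 = 31.818%
Salt term: 16.6 × (-0.122) = -2.025
GC term: 0.41 × 31.818 = 13.045; length term: −675/22 = −30.682
Tm = 81.5 + (-2.025) + 13.045 − 30.682 = 61.838 → 61.8°C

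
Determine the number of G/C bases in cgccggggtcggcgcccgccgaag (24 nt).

Scanning the sequence gives C=10, G=11, T=1, A=2.
G+C = 11 + 10 = 21

21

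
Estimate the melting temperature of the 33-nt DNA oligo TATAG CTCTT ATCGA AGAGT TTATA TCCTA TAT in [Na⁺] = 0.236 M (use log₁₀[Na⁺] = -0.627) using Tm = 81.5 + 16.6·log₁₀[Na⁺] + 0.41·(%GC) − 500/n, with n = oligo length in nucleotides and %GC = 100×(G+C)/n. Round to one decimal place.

Length n = 33. Base counts: C=5, A=10, T=14, G=4
G+C = 9, so %GC = 9/33 × 100 = 27.273%
Salt term: 16.6 × (-0.627) = -10.408
GC term: 0.41 × 27.273 = 11.182; length term: −500/33 = −15.152
Tm = 81.5 + (-10.408) + 11.182 − 15.152 = 67.122 → 67.1°C

67.1°C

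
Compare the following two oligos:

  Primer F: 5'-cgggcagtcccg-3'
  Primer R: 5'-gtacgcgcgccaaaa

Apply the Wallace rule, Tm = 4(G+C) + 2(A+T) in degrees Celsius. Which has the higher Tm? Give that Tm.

Primer F: A+T=2, G+C=10 → Tm = 2(2)+4(10) = 44°C
Primer R: A+T=6, G+C=9 → Tm = 2(6)+4(9) = 48°C
44°C vs 48°C → primer R is higher.

Primer R, 48°C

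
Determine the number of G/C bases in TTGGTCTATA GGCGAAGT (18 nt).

T=6, C=2, A=4, G=6
G+C = 6 + 2 = 8

8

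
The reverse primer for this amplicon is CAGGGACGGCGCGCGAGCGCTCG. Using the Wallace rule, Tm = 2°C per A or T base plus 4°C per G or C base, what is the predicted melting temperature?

Scanning the sequence gives C=8, T=1, G=11, A=3.
AT pairs contribute 4, GC pairs contribute 19.
Tm = 2(4) + 4(19) = 8 + 76 = 84°C

84°C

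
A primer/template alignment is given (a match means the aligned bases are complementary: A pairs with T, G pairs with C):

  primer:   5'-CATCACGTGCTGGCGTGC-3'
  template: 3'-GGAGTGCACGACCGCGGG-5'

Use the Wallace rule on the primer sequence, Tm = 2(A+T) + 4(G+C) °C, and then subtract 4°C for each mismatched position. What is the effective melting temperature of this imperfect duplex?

48°C

Primer base counts: A=2, T=4, G=6, C=6 → A+T=6, G+C=12
Perfect-match Tm = 2(6) + 4(12) = 12 + 48 = 60°C
Mismatches (positions where the bases are not complementary): 3 (at positions 2, 16, 17)
Effective Tm = 60 − 3×4 = 60 − 12 = 48°C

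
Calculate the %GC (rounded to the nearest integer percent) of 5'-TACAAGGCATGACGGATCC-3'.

53%

Scanning the sequence gives C=5, T=3, A=6, G=5.
G+C = 5 + 5 = 10 out of 19 bases
%GC = 10/19 × 100 = 52.63% ≈ 53%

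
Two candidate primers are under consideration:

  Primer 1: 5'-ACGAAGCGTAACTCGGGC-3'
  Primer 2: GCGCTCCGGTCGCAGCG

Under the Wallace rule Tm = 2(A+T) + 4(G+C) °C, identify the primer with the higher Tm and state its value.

Primer 1: A+T=7, G+C=11 → Tm = 2(7)+4(11) = 58°C
Primer 2: A+T=3, G+C=14 → Tm = 2(3)+4(14) = 62°C
58°C vs 62°C → primer 2 is higher.

Primer 2, 62°C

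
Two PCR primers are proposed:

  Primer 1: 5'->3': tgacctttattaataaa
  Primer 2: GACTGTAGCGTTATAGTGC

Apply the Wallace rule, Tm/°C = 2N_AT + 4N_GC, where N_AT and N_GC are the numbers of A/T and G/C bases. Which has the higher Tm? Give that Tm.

Primer 1: A+T=14, G+C=3 → Tm = 2(14)+4(3) = 40°C
Primer 2: A+T=10, G+C=9 → Tm = 2(10)+4(9) = 56°C
40°C vs 56°C → primer 2 is higher.

Primer 2, 56°C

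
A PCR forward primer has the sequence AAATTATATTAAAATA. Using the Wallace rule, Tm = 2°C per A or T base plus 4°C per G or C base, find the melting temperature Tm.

Counting bases: G=0, A=10, C=0, T=6
AT pairs contribute 16, GC pairs contribute 0.
Tm = 2×16 + 4×0 = 32°C

32°C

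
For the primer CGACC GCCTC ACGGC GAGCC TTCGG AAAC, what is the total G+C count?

20

A=6, C=12, T=3, G=8
G+C = 8 + 12 = 20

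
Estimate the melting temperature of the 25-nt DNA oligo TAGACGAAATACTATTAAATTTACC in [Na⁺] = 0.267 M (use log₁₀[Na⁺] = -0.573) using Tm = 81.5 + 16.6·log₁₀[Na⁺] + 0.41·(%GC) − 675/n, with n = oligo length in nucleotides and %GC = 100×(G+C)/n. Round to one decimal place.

54.8°C

Length n = 25. Scanning the sequence gives A=11, C=4, T=8, G=2.
G+C = 6, so %GC = 6/25 × 100 = 24%
Salt term: 16.6 × (-0.573) = -9.512
GC term: 0.41 × 24 = 9.84; length term: −675/25 = −27
Tm = 81.5 + (-9.512) + 9.84 − 27 = 54.828 → 54.8°C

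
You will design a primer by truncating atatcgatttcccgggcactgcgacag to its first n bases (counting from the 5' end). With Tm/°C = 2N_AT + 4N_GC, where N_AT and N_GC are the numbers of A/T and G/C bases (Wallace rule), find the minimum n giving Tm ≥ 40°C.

n = 14

First 13 bases: ATATCGATTTCCC → Tm = 36°C (< 40°C)
First 14 bases: ATATCGATTTCCCG → Tm = 40°C (≥ 40°C)
Since every base adds ≥2°C, Tm only increases with n, so the threshold is first crossed at n = 14.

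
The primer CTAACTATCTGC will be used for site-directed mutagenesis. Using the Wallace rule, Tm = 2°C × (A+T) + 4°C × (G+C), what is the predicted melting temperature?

Base counts: C=4, T=4, A=3, G=1
A+T = 7, G+C = 5
Tm = 2×7 + 4×5 = 34°C

34°C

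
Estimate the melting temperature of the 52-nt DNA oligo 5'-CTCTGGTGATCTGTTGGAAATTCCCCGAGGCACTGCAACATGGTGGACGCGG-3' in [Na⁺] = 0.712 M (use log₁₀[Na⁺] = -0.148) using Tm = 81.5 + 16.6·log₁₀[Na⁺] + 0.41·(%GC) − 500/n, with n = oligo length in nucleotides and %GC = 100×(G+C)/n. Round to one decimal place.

93.1°C

Length n = 52. Counting bases: A=10, C=13, G=17, T=12
G+C = 30, so %GC = 30/52 × 100 = 57.692%
Salt term: 16.6 × (-0.148) = -2.457
GC term: 0.41 × 57.692 = 23.654; length term: −500/52 = −9.615
Tm = 81.5 + (-2.457) + 23.654 − 9.615 = 93.082 → 93.1°C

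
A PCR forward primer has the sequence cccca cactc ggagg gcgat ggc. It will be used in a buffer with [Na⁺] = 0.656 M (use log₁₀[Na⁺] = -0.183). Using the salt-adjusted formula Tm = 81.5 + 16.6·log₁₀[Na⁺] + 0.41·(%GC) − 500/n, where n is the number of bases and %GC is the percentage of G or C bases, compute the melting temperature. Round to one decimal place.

87.0°C

Length n = 23. Base counts: C=9, T=2, G=8, A=4
G+C = 17, so %GC = 17/23 × 100 = 73.913%
Salt term: 16.6 × (-0.183) = -3.038
GC term: 0.41 × 73.913 = 30.304; length term: −500/23 = −21.739
Tm = 81.5 + (-3.038) + 30.304 − 21.739 = 87.027 → 87.0°C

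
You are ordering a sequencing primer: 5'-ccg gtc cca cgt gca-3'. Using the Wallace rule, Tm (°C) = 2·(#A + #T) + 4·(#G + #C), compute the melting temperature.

52°C

Base counts: A=2, T=2, C=7, G=4
AT pairs contribute 4, GC pairs contribute 11.
Tm = 2(4) + 4(11) = 8 + 44 = 52°C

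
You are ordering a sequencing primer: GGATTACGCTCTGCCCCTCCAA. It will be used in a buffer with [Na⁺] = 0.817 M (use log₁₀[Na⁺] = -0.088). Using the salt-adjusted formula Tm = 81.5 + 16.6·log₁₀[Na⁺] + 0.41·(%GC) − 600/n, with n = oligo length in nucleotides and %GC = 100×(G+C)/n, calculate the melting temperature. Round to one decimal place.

77.0°C

Length n = 22. Scanning the sequence gives T=5, C=9, A=4, G=4.
G+C = 13, so %GC = 13/22 × 100 = 59.091%
Salt term: 16.6 × (-0.088) = -1.461
GC term: 0.41 × 59.091 = 24.227; length term: −600/22 = −27.273
Tm = 81.5 + (-1.461) + 24.227 − 27.273 = 76.993 → 77.0°C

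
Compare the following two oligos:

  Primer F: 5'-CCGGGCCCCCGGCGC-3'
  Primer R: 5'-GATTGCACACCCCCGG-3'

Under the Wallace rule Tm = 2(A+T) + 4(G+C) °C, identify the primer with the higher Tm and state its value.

Primer F, 60°C

Primer F: A+T=0, G+C=15 → Tm = 2(0)+4(15) = 60°C
Primer R: A+T=5, G+C=11 → Tm = 2(5)+4(11) = 54°C
60°C vs 54°C → primer F is higher.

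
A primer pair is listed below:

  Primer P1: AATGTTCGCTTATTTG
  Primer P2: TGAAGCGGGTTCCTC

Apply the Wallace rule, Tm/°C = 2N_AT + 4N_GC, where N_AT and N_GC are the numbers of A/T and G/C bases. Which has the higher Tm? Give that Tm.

Primer P2, 48°C

Primer P1: A+T=11, G+C=5 → Tm = 2(11)+4(5) = 42°C
Primer P2: A+T=6, G+C=9 → Tm = 2(6)+4(9) = 48°C
42°C vs 48°C → primer P2 is higher.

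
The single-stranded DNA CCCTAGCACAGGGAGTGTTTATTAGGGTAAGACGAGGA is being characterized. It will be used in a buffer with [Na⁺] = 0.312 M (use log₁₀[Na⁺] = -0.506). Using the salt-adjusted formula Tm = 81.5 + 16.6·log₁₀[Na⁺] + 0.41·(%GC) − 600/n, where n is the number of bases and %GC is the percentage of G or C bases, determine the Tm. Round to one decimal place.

Length n = 38. Base counts: G=13, C=6, A=11, T=8
G+C = 19, so %GC = 19/38 × 100 = 50%
Salt term: 16.6 × (-0.506) = -8.4
GC term: 0.41 × 50 = 20.5; length term: −600/38 = −15.789
Tm = 81.5 + (-8.4) + 20.5 − 15.789 = 77.811 → 77.8°C

77.8°C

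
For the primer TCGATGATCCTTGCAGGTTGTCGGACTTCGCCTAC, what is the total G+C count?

Base counts: A=5, C=10, G=9, T=11
G+C = 9 + 10 = 19

19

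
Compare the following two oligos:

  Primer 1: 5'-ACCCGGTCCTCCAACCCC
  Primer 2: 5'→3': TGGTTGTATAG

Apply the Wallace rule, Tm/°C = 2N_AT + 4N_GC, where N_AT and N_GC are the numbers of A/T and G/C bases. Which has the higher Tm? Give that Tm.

Primer 1, 62°C

Primer 1: A+T=5, G+C=13 → Tm = 2(5)+4(13) = 62°C
Primer 2: A+T=7, G+C=4 → Tm = 2(7)+4(4) = 30°C
62°C vs 30°C → primer 1 is higher.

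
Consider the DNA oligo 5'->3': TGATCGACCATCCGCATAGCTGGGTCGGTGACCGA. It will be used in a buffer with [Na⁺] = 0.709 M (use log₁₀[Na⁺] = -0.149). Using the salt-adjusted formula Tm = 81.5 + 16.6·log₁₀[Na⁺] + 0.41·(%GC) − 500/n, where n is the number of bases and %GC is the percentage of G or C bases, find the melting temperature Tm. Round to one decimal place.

Length n = 35. Scanning the sequence gives T=7, G=11, A=7, C=10.
G+C = 21, so %GC = 21/35 × 100 = 60%
Salt term: 16.6 × (-0.149) = -2.473
GC term: 0.41 × 60 = 24.6; length term: −500/35 = −14.286
Tm = 81.5 + (-2.473) + 24.6 − 14.286 = 89.341 → 89.3°C

89.3°C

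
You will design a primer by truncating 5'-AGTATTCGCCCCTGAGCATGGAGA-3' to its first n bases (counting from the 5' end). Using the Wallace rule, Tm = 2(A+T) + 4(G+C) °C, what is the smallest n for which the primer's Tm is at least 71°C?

First 22 bases: AGTATTCGCCCCTGAGCATGGA → Tm = 68°C (< 71°C)
First 23 bases: AGTATTCGCCCCTGAGCATGGAG → Tm = 72°C (≥ 71°C)
Since every base adds ≥2°C, Tm only increases with n, so the threshold is first crossed at n = 23.

n = 23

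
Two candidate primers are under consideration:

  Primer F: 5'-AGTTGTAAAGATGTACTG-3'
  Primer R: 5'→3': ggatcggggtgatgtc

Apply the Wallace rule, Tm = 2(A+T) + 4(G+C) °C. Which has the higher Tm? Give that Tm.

Primer R, 52°C

Primer F: A+T=12, G+C=6 → Tm = 2(12)+4(6) = 48°C
Primer R: A+T=6, G+C=10 → Tm = 2(6)+4(10) = 52°C
48°C vs 52°C → primer R is higher.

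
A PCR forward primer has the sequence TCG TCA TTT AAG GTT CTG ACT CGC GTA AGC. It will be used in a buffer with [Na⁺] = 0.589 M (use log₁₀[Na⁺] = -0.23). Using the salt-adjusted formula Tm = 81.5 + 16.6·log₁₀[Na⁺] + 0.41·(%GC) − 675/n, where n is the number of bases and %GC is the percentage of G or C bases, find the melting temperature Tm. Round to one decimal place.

74.3°C

Length n = 30. Scanning the sequence gives T=10, G=7, A=6, C=7.
G+C = 14, so %GC = 14/30 × 100 = 46.667%
Salt term: 16.6 × (-0.23) = -3.818
GC term: 0.41 × 46.667 = 19.133; length term: −675/30 = −22.5
Tm = 81.5 + (-3.818) + 19.133 − 22.5 = 74.315 → 74.3°C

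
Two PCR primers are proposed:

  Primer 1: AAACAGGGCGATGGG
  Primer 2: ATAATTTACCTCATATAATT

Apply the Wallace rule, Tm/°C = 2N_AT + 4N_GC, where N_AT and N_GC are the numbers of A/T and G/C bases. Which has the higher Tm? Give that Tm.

Primer 1: A+T=6, G+C=9 → Tm = 2(6)+4(9) = 48°C
Primer 2: A+T=17, G+C=3 → Tm = 2(17)+4(3) = 46°C
48°C vs 46°C → primer 1 is higher.

Primer 1, 48°C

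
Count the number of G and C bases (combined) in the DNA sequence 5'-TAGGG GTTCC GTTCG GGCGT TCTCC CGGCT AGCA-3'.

22

Base counts: A=3, C=10, G=12, T=9
G+C = 12 + 10 = 22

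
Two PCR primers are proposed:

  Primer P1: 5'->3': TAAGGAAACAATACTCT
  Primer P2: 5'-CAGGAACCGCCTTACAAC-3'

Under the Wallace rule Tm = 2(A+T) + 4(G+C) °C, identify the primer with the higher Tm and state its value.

Primer P1: A+T=12, G+C=5 → Tm = 2(12)+4(5) = 44°C
Primer P2: A+T=8, G+C=10 → Tm = 2(8)+4(10) = 56°C
44°C vs 56°C → primer P2 is higher.

Primer P2, 56°C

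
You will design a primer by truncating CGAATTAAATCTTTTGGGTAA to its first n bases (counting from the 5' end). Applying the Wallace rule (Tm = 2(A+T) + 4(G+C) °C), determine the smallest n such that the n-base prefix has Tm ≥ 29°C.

First 11 bases: CGAATTAAATC → Tm = 28°C (< 29°C)
First 12 bases: CGAATTAAATCT → Tm = 30°C (≥ 29°C)
Since every base adds ≥2°C, Tm only increases with n, so the threshold is first crossed at n = 12.

n = 12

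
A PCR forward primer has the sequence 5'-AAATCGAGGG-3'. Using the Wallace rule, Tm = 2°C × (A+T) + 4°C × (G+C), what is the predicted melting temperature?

Base counts: A=4, G=4, C=1, T=1
A+T = 5, G+C = 5
Tm = 2×5 + 4×5 = 30°C

30°C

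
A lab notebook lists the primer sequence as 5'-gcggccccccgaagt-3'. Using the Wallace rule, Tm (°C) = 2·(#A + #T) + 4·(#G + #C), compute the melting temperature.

54°C

T=1, C=7, G=5, A=2
A+T = 3, G+C = 12
Tm = 4·12 + 2·3 = 48 + 6 = 54°C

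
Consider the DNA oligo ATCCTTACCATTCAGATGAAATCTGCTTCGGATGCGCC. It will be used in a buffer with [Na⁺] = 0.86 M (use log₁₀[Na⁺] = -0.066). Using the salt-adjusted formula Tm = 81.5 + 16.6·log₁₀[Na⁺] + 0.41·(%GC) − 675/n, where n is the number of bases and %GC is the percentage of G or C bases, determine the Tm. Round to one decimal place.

Length n = 38. Base counts: T=11, C=11, G=7, A=9
G+C = 18, so %GC = 18/38 × 100 = 47.368%
Salt term: 16.6 × (-0.066) = -1.096
GC term: 0.41 × 47.368 = 19.421; length term: −675/38 = −17.763
Tm = 81.5 + (-1.096) + 19.421 − 17.763 = 82.062 → 82.1°C

82.1°C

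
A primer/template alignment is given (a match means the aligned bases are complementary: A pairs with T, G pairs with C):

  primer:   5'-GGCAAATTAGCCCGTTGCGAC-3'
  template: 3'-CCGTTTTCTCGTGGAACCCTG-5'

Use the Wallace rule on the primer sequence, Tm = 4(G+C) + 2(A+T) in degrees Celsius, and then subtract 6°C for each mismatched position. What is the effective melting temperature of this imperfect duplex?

36°C

Primer base counts: A=5, T=4, G=6, C=6 → A+T=9, G+C=12
Perfect-match Tm = 2(9) + 4(12) = 18 + 48 = 66°C
Mismatches (positions where the bases are not complementary): 5 (at positions 7, 8, 12, 14, 18)
Effective Tm = 66 − 5×6 = 66 − 30 = 36°C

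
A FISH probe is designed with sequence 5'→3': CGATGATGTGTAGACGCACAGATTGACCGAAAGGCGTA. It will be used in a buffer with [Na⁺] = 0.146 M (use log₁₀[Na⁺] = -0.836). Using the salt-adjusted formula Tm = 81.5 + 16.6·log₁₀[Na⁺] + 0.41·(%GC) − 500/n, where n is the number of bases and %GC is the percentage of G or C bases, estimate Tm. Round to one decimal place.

Length n = 38. Base counts: T=7, G=12, A=12, C=7
G+C = 19, so %GC = 19/38 × 100 = 50%
Salt term: 16.6 × (-0.836) = -13.878
GC term: 0.41 × 50 = 20.5; length term: −500/38 = −13.158
Tm = 81.5 + (-13.878) + 20.5 − 13.158 = 74.964 → 75.0°C

75.0°C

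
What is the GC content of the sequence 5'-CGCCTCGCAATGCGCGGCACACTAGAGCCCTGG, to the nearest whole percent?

70%

Base counts: G=10, T=4, C=13, A=6
G+C = 10 + 13 = 23 out of 33 bases
%GC = 23/33 × 100 = 69.7% ≈ 70%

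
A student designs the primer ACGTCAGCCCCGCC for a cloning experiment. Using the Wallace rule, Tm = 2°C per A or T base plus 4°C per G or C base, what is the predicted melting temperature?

Scanning the sequence gives A=2, G=3, C=8, T=1.
So N_AT = 3 and N_GC = 11.
Tm = 4·11 + 2·3 = 44 + 6 = 50°C

50°C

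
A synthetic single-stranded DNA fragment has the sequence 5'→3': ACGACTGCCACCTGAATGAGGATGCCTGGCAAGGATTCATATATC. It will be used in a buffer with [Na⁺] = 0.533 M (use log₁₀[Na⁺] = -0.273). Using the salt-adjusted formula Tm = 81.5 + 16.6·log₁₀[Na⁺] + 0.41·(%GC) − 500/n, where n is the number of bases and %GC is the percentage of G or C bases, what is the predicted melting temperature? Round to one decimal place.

Length n = 45. Counting bases: T=10, A=13, C=11, G=11
G+C = 22, so %GC = 22/45 × 100 = 48.889%
Salt term: 16.6 × (-0.273) = -4.532
GC term: 0.41 × 48.889 = 20.044; length term: −500/45 = −11.111
Tm = 81.5 + (-4.532) + 20.044 − 11.111 = 85.901 → 85.9°C

85.9°C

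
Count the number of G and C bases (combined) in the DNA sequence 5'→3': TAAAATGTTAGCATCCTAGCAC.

Scanning the sequence gives T=6, A=8, G=3, C=5.
G+C = 3 + 5 = 8

8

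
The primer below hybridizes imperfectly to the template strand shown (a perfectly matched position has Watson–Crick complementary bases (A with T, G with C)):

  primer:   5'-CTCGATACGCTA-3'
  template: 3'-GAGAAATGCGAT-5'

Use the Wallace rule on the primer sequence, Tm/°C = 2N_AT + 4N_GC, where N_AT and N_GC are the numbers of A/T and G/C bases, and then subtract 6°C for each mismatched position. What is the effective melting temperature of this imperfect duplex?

24°C

Primer base counts: A=3, T=3, G=2, C=4 → A+T=6, G+C=6
Perfect-match Tm = 2(6) + 4(6) = 12 + 24 = 36°C
Mismatches (positions where the bases are not complementary): 2 (at positions 4, 5)
Effective Tm = 36 − 2×6 = 36 − 12 = 24°C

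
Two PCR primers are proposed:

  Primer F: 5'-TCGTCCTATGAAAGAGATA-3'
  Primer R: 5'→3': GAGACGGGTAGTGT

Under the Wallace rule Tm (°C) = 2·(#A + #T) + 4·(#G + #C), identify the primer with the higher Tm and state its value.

Primer F, 52°C

Primer F: A+T=12, G+C=7 → Tm = 2(12)+4(7) = 52°C
Primer R: A+T=6, G+C=8 → Tm = 2(6)+4(8) = 44°C
52°C vs 44°C → primer F is higher.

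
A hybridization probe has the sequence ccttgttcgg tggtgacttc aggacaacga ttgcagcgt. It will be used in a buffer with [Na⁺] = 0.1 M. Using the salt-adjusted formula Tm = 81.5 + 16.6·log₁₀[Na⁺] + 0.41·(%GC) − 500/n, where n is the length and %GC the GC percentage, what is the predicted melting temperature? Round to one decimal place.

Length n = 39. Base counts: C=9, G=12, T=11, A=7
G+C = 21, so %GC = 21/39 × 100 = 53.846%
Salt term: 16.6 × (-1) = -16.6
GC term: 0.41 × 53.846 = 22.077; length term: −500/39 = −12.821
Tm = 81.5 + (-16.6) + 22.077 − 12.821 = 74.156 → 74.2°C

74.2°C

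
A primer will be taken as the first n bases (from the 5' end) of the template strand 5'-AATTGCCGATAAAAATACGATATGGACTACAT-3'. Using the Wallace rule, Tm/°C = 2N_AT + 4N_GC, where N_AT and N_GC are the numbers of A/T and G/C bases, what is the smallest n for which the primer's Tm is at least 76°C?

n = 29

First 28 bases: AATTGCCGATAAAAATACGATATGGACT → Tm = 74°C (< 76°C)
First 29 bases: AATTGCCGATAAAAATACGATATGGACTA → Tm = 76°C (≥ 76°C)
Since every base adds ≥2°C, Tm only increases with n, so the threshold is first crossed at n = 29.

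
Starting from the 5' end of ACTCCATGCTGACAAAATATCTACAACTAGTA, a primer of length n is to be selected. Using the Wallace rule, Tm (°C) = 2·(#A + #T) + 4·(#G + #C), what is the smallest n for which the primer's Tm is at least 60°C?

First 21 bases: ACTCCATGCTGACAAAATATC → Tm = 58°C (< 60°C)
First 22 bases: ACTCCATGCTGACAAAATATCT → Tm = 60°C (≥ 60°C)
Each additional base adds 2°C (A/T) or 4°C (G/C), so Tm is non-decreasing in n; n = 22 is the first length to reach 60°C.

n = 22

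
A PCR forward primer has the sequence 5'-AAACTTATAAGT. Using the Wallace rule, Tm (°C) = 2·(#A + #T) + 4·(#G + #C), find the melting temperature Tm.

Scanning the sequence gives C=1, T=4, A=6, G=1.
A+T = 10, G+C = 2
Tm = 2×10 + 4×2 = 28°C

28°C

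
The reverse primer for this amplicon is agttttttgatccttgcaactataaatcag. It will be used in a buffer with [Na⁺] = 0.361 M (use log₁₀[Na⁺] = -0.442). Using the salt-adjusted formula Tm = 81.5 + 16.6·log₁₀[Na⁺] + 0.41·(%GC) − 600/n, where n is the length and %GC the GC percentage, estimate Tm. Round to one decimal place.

66.5°C

Length n = 30. G=4, T=12, A=9, C=5
G+C = 9, so %GC = 9/30 × 100 = 30%
Salt term: 16.6 × (-0.442) = -7.337
GC term: 0.41 × 30 = 12.3; length term: −600/30 = −20
Tm = 81.5 + (-7.337) + 12.3 − 20 = 66.463 → 66.5°C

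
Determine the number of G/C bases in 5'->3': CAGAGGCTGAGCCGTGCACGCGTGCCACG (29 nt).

Counting bases: C=10, T=3, A=5, G=11
Total G or C: 11 + 10 = 21

21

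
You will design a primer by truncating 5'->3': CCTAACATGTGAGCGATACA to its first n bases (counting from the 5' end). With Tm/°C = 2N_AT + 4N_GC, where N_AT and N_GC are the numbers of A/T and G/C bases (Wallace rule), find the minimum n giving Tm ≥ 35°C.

n = 13

First 12 bases: CCTAACATGTGA → Tm = 34°C (< 35°C)
First 13 bases: CCTAACATGTGAG → Tm = 38°C (≥ 35°C)
Since every base adds ≥2°C, Tm only increases with n, so the threshold is first crossed at n = 13.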